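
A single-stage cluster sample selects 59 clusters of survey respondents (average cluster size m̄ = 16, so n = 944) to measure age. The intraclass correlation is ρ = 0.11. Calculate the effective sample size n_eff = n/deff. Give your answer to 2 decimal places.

356.23

deff = 1 + (16 − 1)·0.11 = 1 + 1.65 = 2.65.
n_eff = 944 / 2.65 = 356.23.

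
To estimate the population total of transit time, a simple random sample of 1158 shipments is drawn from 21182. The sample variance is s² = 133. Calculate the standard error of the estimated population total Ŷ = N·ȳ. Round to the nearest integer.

6980

Var(Ŷ) = N²·Var(ȳ) = N²·(1 − n/N)·s²/n.
f = 1158/21182 = 0.05466906; Var(ȳ) = 0.94533094·133/1158 = 0.10857428.
Var(Ŷ) = 21182² · 0.10857428 = 4.8714796 × 10^7.
SE(Ŷ) = √(4.8714796 × 10^7) = 6980.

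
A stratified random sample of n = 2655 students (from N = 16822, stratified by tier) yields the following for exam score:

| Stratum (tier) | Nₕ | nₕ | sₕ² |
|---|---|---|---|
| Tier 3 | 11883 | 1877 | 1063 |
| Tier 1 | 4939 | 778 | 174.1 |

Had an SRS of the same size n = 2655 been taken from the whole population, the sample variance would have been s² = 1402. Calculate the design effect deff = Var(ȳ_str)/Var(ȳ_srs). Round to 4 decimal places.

Var(ȳ_str) = Σ Wₕ²(1−fₕ)sₕ²/nₕ with Wₕ = Nₕ/16822:
  Tier 3: (11883/16822)²·(1−1877/11883)·1063/1877 = 0.23795801
  Tier 1: (4939/16822)²·(1−778/4939)·174.1/778 = 0.01625177
  → Var(ȳ_str) = 0.25420978.
Var(ȳ_srs) = (1 − 2655/16822)·1402/2655 = 0.44471702.
deff = 0.25420978 / 0.44471702 = 0.5716.

0.5716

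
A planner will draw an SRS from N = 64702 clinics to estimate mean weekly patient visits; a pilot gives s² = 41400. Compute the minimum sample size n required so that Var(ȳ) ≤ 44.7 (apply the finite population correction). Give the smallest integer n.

Without fpc, n₀ = s²/D = 41400/44.7 = 926.1745.
With fpc, (1 − n/N)·s²/n ≤ D requires n ≥ n₀/(1 + n₀/N) = 926.1745/(1 + 926.1745/64702) = 913.1039.
Rounding up, n = 914.

914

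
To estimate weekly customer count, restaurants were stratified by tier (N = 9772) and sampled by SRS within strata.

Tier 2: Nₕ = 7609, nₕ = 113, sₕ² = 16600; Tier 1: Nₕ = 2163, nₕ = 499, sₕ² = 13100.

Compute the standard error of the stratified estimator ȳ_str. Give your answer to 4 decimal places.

Var(ȳ_str) = Σₕ Wₕ²(1 − fₕ)sₕ²/nₕ with Wₕ = Nₕ/N, N = 9772.
Tier 2: Wₕ = 0.77865330; term = 0.77865330²·(1 − 0.01485083)·16600/113 = 87.744497.
Tier 1: Wₕ = 0.22134670; term = 0.22134670²·(1 − 0.23069810)·13100/499 = 0.98949516.
Sum = 88.733992.
SE = √(88.733992) = 9.4199.

9.4199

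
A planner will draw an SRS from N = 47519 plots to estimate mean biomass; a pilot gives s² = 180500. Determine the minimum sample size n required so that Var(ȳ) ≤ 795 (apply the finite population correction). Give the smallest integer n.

Without fpc, n₀ = s²/D = 180500/795 = 227.0440.
With fpc, (1 − n/N)·s²/n ≤ D requires n ≥ n₀/(1 + n₀/N) = 227.0440/(1 + 227.0440/47519) = 225.9644.
Rounding up, n = 226.

226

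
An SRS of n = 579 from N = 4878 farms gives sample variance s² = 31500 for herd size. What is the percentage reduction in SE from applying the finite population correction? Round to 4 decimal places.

f = n/N = 579/4878 = 0.11869619.
SE_no-fpc = √(s²/n) = 7.3759166; SE_fpc = √((1−f)s²/n) = 6.9243469.
Ratio = √(1−f) = 0.93877783. Reduction = 100·(1 − 0.93877783) = 6.1222%.

6.1222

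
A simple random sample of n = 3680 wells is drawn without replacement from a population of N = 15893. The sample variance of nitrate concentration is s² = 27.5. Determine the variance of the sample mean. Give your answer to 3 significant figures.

Under SRS without replacement, Var(ȳ) = (1 − f)·s²/n with f = n/N = 3680/15893 = 0.23154848.
Var(ȳ) = (1 − 0.23154848)·27.5/3680 = 0.76845152·0.0074728261 = 0.0057425046.

0.00574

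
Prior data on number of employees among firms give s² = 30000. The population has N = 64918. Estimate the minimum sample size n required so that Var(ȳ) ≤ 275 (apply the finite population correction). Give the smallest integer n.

109

Without fpc, n₀ = s²/D = 30000/275 = 109.0909.
With fpc, (1 − n/N)·s²/n ≤ D requires n ≥ n₀/(1 + n₀/N) = 109.0909/(1 + 109.0909/64918) = 108.9079.
Rounding up, n = 109.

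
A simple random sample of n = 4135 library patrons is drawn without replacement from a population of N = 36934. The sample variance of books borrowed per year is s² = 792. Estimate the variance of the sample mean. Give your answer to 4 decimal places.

Under SRS without replacement, Var(ȳ) = (1 − f)·s²/n with f = n/N = 4135/36934 = 0.11195646.
Var(ȳ) = (1 − 0.11195646)·792/4135 = 0.88804354·0.19153567 = 0.17009201.

0.1701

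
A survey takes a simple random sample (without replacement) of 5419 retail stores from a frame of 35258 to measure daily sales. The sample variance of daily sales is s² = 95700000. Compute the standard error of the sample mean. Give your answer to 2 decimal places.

Under SRS without replacement, Var(ȳ) = (1 − f)·s²/n with f = n/N = 5419/35258 = 0.15369562.
Var(ȳ) = (1 − 0.15369562)·95700000/5419 = 0.84630438·17660.085 = 14945.807.
SE(ȳ) = √(14945.807) = 122.25.

122.25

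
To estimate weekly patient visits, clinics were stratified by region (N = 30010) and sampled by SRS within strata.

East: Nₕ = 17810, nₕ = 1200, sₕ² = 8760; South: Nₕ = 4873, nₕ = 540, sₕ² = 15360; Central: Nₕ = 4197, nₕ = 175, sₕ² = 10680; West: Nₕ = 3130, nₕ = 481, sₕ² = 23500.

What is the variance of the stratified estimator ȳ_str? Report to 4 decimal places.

Var(ȳ_str) = Σₕ Wₕ²(1 − fₕ)sₕ²/nₕ with Wₕ = Nₕ/N, N = 30010.
East: Wₕ = 0.59346884; term = 0.59346884²·(1 − 0.06737788)·8760/1200 = 2.3978633.
South: Wₕ = 0.16237921; term = 0.16237921²·(1 − 0.11081469)·15360/540 = 0.66688441.
Central: Wₕ = 0.13985338; term = 0.13985338²·(1 − 0.04169645)·10680/175 = 1.1438847.
West: Wₕ = 0.10429857; term = 0.10429857²·(1 − 0.15367412)·23500/481 = 0.44979756.
Sum = 4.65843.

4.6584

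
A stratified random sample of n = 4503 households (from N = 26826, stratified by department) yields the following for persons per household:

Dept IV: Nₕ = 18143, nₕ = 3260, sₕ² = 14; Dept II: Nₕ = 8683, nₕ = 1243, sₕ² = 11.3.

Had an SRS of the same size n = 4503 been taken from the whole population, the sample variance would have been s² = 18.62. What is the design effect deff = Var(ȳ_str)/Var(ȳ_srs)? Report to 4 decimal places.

Var(ȳ_str) = Σ Wₕ²(1−fₕ)sₕ²/nₕ with Wₕ = Nₕ/26826:
  Dept IV: (18143/26826)²·(1−3260/18143)·14/3260 = 0.0016113808
  Dept II: (8683/26826)²·(1−1243/8683)·11.3/1243 = 8.1609029 × 10^-4
  → Var(ȳ_str) = 0.0024274711.
Var(ȳ_srs) = (1 − 4503/26826)·18.62/4503 = 0.0034409184.
deff = 0.0024274711 / 0.0034409184 = 0.7055.

0.7055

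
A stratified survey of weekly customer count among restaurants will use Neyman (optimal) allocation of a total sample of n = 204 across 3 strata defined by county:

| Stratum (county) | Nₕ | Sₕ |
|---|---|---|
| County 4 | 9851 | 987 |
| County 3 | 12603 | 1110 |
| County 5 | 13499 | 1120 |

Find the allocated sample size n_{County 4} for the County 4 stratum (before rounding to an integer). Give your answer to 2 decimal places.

Neyman allocation: nₕ = n·NₕSₕ / Σⱼ NⱼSⱼ.
Σ NⱼSⱼ = 9851·987 + 12603·1110 + 13499·1120 = 3.8831147 × 10^7.
n_{County 4} = 204·9851·987 / (3.8831147 × 10^7) = 51.08.

51.08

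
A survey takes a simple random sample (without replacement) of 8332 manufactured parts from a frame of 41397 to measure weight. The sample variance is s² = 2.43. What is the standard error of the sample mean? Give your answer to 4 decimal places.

0.0153

Under SRS without replacement, Var(ȳ) = (1 − f)·s²/n with f = n/N = 8332/41397 = 0.20127062.
Var(ȳ) = (1 − 0.20127062)·2.43/8332 = 0.79872938·2.9164666 × 10^-4 = 2.3294676 × 10^-4.
SE(ȳ) = √(2.3294676 × 10^-4) = 0.0153.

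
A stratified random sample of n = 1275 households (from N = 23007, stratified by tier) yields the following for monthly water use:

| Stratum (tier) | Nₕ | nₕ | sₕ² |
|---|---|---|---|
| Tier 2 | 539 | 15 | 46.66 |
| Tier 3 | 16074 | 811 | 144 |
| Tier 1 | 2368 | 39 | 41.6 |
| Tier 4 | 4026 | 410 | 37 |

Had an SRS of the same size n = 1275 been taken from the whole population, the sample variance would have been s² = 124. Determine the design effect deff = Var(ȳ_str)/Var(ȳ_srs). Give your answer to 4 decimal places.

Var(ȳ_str) = Σ Wₕ²(1−fₕ)sₕ²/nₕ with Wₕ = Nₕ/23007:
  Tier 2: (539/23007)²·(1−15/539)·46.66/15 = 0.0016597915
  Tier 3: (16074/23007)²·(1−811/16074)·144/811 = 0.082297287
  Tier 1: (2368/23007)²·(1−39/2368)·41.6/39 = 0.011113732
  Tier 4: (4026/23007)²·(1−410/4026)·37/410 = 0.0024819903
  → Var(ȳ_str) = 0.097552801.
Var(ȳ_srs) = (1 − 1275/23007)·124/1275 = 0.091865238.
deff = 0.097552801 / 0.091865238 = 1.0619.

1.0619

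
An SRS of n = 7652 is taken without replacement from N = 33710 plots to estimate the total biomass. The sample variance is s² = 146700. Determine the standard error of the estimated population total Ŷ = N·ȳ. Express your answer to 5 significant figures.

129770

Var(Ŷ) = N²·Var(ȳ) = N²·(1 − n/N)·s²/n.
f = 7652/33710 = 0.22699496; Var(ȳ) = 0.77300504·146700/7652 = 14.819634.
Var(Ŷ) = 33710² · 14.819634 = 1.68405 × 10^10.
SE(Ŷ) = √(1.68405 × 10^10) = 129770.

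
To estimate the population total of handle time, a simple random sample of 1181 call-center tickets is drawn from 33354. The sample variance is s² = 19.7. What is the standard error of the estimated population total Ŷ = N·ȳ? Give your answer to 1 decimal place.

4230.9

Var(Ŷ) = N²·Var(ȳ) = N²·(1 − n/N)·s²/n.
f = 1181/33354 = 0.03540805; Var(ȳ) = 0.96459195·19.7/1181 = 0.016090145.
Var(Ŷ) = 33354² · 0.016090145 = 1.7900114 × 10^7.
SE(Ŷ) = √(1.7900114 × 10^7) = 4230.9.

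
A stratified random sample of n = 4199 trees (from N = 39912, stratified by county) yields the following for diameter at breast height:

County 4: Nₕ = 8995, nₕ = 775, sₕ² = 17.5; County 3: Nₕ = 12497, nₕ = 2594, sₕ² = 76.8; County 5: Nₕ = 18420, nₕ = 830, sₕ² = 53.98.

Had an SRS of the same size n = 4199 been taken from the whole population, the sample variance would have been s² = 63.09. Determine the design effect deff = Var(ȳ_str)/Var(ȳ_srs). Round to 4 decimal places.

Var(ȳ_str) = Σ Wₕ²(1−fₕ)sₕ²/nₕ with Wₕ = Nₕ/39912:
  County 4: (8995/39912)²·(1−775/8995)·17.5/775 = 0.0010480991
  County 3: (12497/39912)²·(1−2594/12497)·76.8/2594 = 0.0023001535
  County 5: (18420/39912)²·(1−830/18420)·53.98/830 = 0.013228277
  → Var(ȳ_str) = 0.01657653.
Var(ȳ_srs) = (1 − 4199/39912)·63.09/4199 = 0.013444278.
deff = 0.01657653 / 0.013444278 = 1.2330.

1.2330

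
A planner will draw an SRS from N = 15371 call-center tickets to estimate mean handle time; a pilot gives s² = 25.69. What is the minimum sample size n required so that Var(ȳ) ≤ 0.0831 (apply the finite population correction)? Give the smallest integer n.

304

Without fpc, n₀ = s²/D = 25.69/0.0831 = 309.1456.
With fpc, (1 − n/N)·s²/n ≤ D requires n ≥ n₀/(1 + n₀/N) = 309.1456/(1 + 309.1456/15371) = 303.0506.
Rounding up, n = 304.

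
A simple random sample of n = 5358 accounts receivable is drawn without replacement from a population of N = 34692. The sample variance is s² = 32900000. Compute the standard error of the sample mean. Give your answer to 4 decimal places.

72.0556

Under SRS without replacement, Var(ȳ) = (1 − f)·s²/n with f = n/N = 5358/34692 = 0.15444483.
Var(ȳ) = (1 − 0.15444483)·32900000/5358 = 0.84555517·6140.3509 = 5192.0054.
SE(ȳ) = √(5192.0054) = 72.0556.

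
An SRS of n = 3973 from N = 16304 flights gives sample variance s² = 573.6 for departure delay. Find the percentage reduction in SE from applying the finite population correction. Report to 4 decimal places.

f = n/N = 3973/16304 = 0.24368253.
SE_no-fpc = √(s²/n) = 0.37996648; SE_fpc = √((1−f)s²/n) = 0.33044361.
Ratio = √(1−f) = 0.86966515. Reduction = 100·(1 − 0.86966515) = 13.0335%.

13.0335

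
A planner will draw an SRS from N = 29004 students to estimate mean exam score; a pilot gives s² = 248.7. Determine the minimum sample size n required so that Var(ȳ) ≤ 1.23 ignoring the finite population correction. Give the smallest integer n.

203

Without fpc, n₀ = s²/D = 248.7/1.23 = 202.1951.
Rounding up, n = 203.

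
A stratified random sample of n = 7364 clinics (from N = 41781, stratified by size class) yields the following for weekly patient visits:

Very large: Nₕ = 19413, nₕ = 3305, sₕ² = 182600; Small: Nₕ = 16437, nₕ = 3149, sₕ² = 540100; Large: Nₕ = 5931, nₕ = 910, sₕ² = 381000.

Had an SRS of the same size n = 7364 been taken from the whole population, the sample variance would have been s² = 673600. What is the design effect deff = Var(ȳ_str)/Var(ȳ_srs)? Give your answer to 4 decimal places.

Var(ȳ_str) = Σ Wₕ²(1−fₕ)sₕ²/nₕ with Wₕ = Nₕ/41781:
  Very large: (19413/41781)²·(1−3305/19413)·182600/3305 = 9.8970536
  Small: (16437/41781)²·(1−3149/16437)·540100/3149 = 21.459818
  Large: (5931/41781)²·(1−910/5931)·381000/910 = 7.1423983
  → Var(ȳ_str) = 38.49927.
Var(ȳ_srs) = (1 − 7364/41781)·673600/7364 = 75.349865.
deff = 38.49927 / 75.349865 = 0.5109.

0.5109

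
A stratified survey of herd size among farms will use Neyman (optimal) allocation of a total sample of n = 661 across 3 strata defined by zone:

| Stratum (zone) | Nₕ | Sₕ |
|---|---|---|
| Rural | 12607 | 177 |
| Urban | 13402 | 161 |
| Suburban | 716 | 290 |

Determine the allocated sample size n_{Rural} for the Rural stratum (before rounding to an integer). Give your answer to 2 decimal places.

320.87

Neyman allocation: nₕ = n·NₕSₕ / Σⱼ NⱼSⱼ.
Σ NⱼSⱼ = 12607·177 + 13402·161 + 716·290 = 4.596801 × 10^6.
n_{Rural} = 661·12607·177 / (4.596801 × 10^6) = 320.87.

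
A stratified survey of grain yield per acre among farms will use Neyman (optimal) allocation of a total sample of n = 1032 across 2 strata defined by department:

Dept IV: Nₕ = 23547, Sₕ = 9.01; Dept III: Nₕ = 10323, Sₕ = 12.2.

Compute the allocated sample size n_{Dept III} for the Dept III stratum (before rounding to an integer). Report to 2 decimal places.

384.42

Neyman allocation: nₕ = n·NₕSₕ / Σⱼ NⱼSⱼ.
Σ NⱼSⱼ = 23547·9.01 + 10323·12.2 = 338099.07.
n_{Dept III} = 1032·10323·12.2 / 338099.07 = 384.42.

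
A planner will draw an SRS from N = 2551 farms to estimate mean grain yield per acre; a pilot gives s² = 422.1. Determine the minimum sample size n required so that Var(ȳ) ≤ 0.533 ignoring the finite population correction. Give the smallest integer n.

792

Without fpc, n₀ = s²/D = 422.1/0.533 = 791.9325.
Rounding up, n = 792.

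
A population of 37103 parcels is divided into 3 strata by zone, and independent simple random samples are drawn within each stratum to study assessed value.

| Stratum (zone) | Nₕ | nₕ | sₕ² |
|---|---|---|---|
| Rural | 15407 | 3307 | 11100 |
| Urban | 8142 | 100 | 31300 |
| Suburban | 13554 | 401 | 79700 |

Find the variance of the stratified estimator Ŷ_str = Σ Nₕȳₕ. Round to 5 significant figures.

5.6553 × 10^10

Var(Ŷ_str) = Σₕ Nₕ²(1 − fₕ)sₕ²/nₕ.
Rural: 15407²·(1 − 3307/15407)·11100/3307 = 6.2573758 × 10^8.
Urban: 8142²·(1 − 100/8142)·31300/100 = 2.0494603 × 10^10.
Suburban: 13554²·(1 − 401/13554)·79700/401 = 3.5432863 × 10^10.
Sum = 5.6553204 × 10^10.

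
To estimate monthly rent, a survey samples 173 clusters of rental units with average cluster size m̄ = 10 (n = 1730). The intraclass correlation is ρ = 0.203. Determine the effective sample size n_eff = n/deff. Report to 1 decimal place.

612.0

deff = 1 + (10 − 1)·0.203 = 1 + 1.827 = 2.827.
n_eff = 1730 / 2.827 = 612.0.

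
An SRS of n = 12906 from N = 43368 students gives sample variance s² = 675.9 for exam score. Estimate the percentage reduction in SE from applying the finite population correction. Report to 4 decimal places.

f = n/N = 12906/43368 = 0.29759270.
SE_no-fpc = √(s²/n) = 0.22884709; SE_fpc = √((1−f)s²/n) = 0.19179616.
Ratio = √(1−f) = 0.83809743. Reduction = 100·(1 − 0.83809743) = 16.1903%.

16.1903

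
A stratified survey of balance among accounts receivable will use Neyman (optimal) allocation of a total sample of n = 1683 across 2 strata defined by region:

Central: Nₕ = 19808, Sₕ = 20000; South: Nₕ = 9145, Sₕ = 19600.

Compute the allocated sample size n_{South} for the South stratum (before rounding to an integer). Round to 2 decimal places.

Neyman allocation: nₕ = n·NₕSₕ / Σⱼ NⱼSⱼ.
Σ NⱼSⱼ = 19808·20000 + 9145·19600 = 5.75402 × 10^8.
n_{South} = 1683·9145·19600 / (5.75402 × 10^8) = 524.27.

524.27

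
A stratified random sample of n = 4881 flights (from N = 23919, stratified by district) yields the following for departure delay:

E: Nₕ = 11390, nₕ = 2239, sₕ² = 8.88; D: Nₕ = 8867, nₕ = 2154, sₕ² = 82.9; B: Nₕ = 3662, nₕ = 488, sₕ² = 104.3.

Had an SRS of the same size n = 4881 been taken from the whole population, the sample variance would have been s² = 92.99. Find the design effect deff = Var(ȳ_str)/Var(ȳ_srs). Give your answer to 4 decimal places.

0.5981

Var(ȳ_str) = Σ Wₕ²(1−fₕ)sₕ²/nₕ with Wₕ = Nₕ/23919:
  E: (11390/23919)²·(1−2239/11390)·8.88/2239 = 7.2254536 × 10^-4
  D: (8867/23919)²·(1−2154/8867)·82.9/2154 = 0.0040042036
  B: (3662/23919)²·(1−488/3662)·104.3/488 = 0.0043421389
  → Var(ȳ_str) = 0.0090688879.
Var(ȳ_srs) = (1 − 4881/23919)·92.99/4881 = 0.01516372.
deff = 0.0090688879 / 0.01516372 = 0.5981.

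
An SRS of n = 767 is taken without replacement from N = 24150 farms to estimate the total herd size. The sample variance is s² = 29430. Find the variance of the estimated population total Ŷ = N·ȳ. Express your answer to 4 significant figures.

2.167 × 10^10

Var(Ŷ) = N²·Var(ȳ) = N²·(1 − n/N)·s²/n.
f = 767/24150 = 0.03175983; Var(ȳ) = 0.96824017·29430/767 = 37.15164.
Var(Ŷ) = 24150² · 37.15164 = 2.1667672 × 10^10.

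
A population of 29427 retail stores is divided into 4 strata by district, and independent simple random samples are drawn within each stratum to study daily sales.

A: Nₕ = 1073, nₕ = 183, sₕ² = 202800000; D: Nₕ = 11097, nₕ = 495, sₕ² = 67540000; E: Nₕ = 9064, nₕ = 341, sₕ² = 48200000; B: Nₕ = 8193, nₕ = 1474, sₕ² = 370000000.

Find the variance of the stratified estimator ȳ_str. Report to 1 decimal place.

Var(ȳ_str) = Σₕ Wₕ²(1 − fₕ)sₕ²/nₕ with Wₕ = Nₕ/N, N = 29427.
A: Wₕ = 0.03646311; term = 0.03646311²·(1 − 0.17054986)·202800000/183 = 1222.1221.
D: Wₕ = 0.37710266; term = 0.37710266²·(1 − 0.04460665)·67540000/495 = 18537.76.
E: Wₕ = 0.30801645; term = 0.30801645²·(1 − 0.03762136)·48200000/341 = 12905.845.
B: Wₕ = 0.27841778; term = 0.27841778²·(1 − 0.17990968)·370000000/1474 = 15957.316.
Sum = 48623.043.

48623.0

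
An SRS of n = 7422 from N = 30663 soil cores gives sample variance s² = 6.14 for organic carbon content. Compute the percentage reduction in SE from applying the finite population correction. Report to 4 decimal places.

12.9397

f = n/N = 7422/30663 = 0.24205068.
SE_no-fpc = √(s²/n) = 0.028762307; SE_fpc = √((1−f)s²/n) = 0.025040546.
Ratio = √(1−f) = 0.87060285. Reduction = 100·(1 − 0.87060285) = 12.9397%.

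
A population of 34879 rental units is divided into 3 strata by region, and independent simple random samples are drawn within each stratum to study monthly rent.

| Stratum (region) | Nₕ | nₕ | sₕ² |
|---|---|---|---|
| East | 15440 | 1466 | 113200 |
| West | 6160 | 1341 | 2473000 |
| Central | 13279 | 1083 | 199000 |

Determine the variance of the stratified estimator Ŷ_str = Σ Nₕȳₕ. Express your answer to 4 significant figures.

1.012 × 10^11

Var(Ŷ_str) = Σₕ Nₕ²(1 − fₕ)sₕ²/nₕ.
East: 15440²·(1 − 1466/15440)·113200/1466 = 1.6660211 × 10^10.
West: 6160²·(1 − 1341/6160)·2473000/1341 = 5.4743553 × 10^10.
Central: 13279²·(1 − 1083/13279)·199000/1083 = 2.9758251 × 10^10.
Sum = 1.0116202 × 10^11.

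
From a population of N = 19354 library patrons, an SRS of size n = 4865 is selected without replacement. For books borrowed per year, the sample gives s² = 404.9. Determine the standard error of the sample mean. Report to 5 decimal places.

Under SRS without replacement, Var(ȳ) = (1 − f)·s²/n with f = n/N = 4865/19354 = 0.25136923.
Var(ȳ) = (1 − 0.25136923)·404.9/4865 = 0.74863077·0.083227133 = 0.062306393.
SE(ȳ) = √(0.062306393) = 0.24961.

0.24961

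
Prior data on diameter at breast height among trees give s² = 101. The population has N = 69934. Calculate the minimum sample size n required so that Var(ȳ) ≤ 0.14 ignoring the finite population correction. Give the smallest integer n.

722

Without fpc, n₀ = s²/D = 101/0.14 = 721.4286.
Rounding up, n = 722.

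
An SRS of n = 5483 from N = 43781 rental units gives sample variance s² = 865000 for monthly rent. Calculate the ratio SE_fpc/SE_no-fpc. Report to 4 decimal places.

f = n/N = 5483/43781 = 0.12523697.
SE_no-fpc = √(s²/n) = 12.560269; SE_fpc = √((1−f)s²/n) = 11.747464.
Ratio = √(1−f) = 0.93528767.

0.9353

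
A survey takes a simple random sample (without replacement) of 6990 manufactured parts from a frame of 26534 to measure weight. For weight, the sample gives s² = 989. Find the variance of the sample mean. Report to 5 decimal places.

0.10421

Under SRS without replacement, Var(ȳ) = (1 − f)·s²/n with f = n/N = 6990/26534 = 0.26343559.
Var(ȳ) = (1 − 0.26343559)·989/6990 = 0.73656441·0.14148784 = 0.10421491.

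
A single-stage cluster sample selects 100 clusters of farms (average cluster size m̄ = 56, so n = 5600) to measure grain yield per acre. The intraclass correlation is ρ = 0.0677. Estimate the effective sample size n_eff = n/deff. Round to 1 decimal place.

deff = 1 + (56 − 1)·0.0677 = 1 + 3.7235 = 4.7235.
n_eff = 5600 / 4.7235 = 1185.6.

1185.6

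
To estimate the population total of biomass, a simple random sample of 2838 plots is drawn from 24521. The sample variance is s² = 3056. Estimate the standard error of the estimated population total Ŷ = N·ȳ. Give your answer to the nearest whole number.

Var(Ŷ) = N²·Var(ȳ) = N²·(1 − n/N)·s²/n.
f = 2838/24521 = 0.11573753; Var(ȳ) = 0.88426247·3056/2838 = 0.95218679.
Var(Ŷ) = 24521² · 0.95218679 = 5.7253034 × 10^8.
SE(Ŷ) = √(5.7253034 × 10^8) = 23928.

23928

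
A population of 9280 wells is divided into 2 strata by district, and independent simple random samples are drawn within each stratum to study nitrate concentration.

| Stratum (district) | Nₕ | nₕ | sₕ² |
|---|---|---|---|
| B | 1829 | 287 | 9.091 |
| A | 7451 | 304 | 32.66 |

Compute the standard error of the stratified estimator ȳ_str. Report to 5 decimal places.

Var(ȳ_str) = Σₕ Wₕ²(1 − fₕ)sₕ²/nₕ with Wₕ = Nₕ/N, N = 9280.
B: Wₕ = 0.19709052; term = 0.19709052²·(1 − 0.15691635)·9.091/287 = 0.0010373657.
A: Wₕ = 0.80290948; term = 0.80290948²·(1 − 0.04079989)·32.66/304 = 0.066433172.
Sum = 0.067470538.
SE = √(0.067470538) = 0.25975.

0.25975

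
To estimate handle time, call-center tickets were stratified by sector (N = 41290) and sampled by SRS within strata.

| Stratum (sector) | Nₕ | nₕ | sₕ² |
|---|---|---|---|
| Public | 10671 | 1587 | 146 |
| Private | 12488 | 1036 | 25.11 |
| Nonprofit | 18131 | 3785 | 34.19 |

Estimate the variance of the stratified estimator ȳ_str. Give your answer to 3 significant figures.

0.00864

Var(ȳ_str) = Σₕ Wₕ²(1 − fₕ)sₕ²/nₕ with Wₕ = Nₕ/N, N = 41290.
Public: Wₕ = 0.25844030; term = 0.25844030²·(1 − 0.14872083)·146/1587 = 0.0052308035.
Private: Wₕ = 0.30244611; term = 0.30244611²·(1 − 0.08295964)·25.11/1036 = 0.0020331594.
Nonprofit: Wₕ = 0.43911359; term = 0.43911359²·(1 − 0.20875848)·34.19/3785 = 0.0013781486.
Sum = 0.0086421115.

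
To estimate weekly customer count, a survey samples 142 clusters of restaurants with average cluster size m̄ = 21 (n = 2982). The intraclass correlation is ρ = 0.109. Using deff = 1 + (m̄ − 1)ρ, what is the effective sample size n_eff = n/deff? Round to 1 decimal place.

937.7

deff = 1 + (21 − 1)·0.109 = 1 + 2.18 = 3.18.
n_eff = 2982 / 3.18 = 937.7.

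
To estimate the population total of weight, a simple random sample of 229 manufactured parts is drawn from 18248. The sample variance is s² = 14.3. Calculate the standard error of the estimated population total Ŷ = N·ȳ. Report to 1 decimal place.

Var(Ŷ) = N²·Var(ȳ) = N²·(1 − n/N)·s²/n.
f = 229/18248 = 0.01254932; Var(ȳ) = 0.98745068·14.3/229 = 0.061661767.
Var(Ŷ) = 18248² · 0.061661767 = 2.0532721 × 10^7.
SE(Ŷ) = √(2.0532721 × 10^7) = 4531.3.

4531.3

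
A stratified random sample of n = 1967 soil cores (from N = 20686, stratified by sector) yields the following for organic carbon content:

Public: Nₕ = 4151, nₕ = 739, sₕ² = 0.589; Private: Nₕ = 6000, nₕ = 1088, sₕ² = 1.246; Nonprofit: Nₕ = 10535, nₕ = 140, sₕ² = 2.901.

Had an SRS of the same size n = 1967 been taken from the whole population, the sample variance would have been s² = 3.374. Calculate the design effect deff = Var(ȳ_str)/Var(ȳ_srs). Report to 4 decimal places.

3.4843

Var(ȳ_str) = Σ Wₕ²(1−fₕ)sₕ²/nₕ with Wₕ = Nₕ/20686:
  Public: (4151/20686)²·(1−739/4151)·0.589/739 = 2.638029 × 10^-5
  Private: (6000/20686)²·(1−1088/6000)·1.246/1088 = 7.8876152 × 10^-5
  Nonprofit: (10535/20686)²·(1−140/10535)·2.901/140 = 0.0053030496
  → Var(ȳ_str) = 0.005408306.
Var(ȳ_srs) = (1 − 1967/20686)·3.374/1967 = 0.001552197.
deff = 0.005408306 / 0.001552197 = 3.4843.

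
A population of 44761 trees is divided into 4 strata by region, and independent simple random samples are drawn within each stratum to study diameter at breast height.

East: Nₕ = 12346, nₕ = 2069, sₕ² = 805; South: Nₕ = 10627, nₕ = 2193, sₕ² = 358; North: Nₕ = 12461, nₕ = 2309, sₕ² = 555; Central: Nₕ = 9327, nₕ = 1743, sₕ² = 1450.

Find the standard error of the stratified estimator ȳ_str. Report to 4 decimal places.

Var(ȳ_str) = Σₕ Wₕ²(1 − fₕ)sₕ²/nₕ with Wₕ = Nₕ/N, N = 44761.
East: Wₕ = 0.27582047; term = 0.27582047²·(1 − 0.16758464)·805/2069 = 0.024639305.
South: Wₕ = 0.23741650; term = 0.23741650²·(1 − 0.20636116)·358/2193 = 0.007302795.
North: Wₕ = 0.27838967; term = 0.27838967²·(1 − 0.18529813)·555/2309 = 0.015176583.
Central: Wₕ = 0.20837336; term = 0.20837336²·(1 − 0.18687681)·1450/1743 = 0.029370501.
Sum = 0.076489184.
SE = √(0.076489184) = 0.2766.

0.2766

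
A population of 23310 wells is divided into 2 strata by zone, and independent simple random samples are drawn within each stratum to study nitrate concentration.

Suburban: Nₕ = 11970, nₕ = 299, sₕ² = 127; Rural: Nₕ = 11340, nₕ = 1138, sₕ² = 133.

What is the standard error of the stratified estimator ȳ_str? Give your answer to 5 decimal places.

0.36618

Var(ȳ_str) = Σₕ Wₕ²(1 − fₕ)sₕ²/nₕ with Wₕ = Nₕ/N, N = 23310.
Suburban: Wₕ = 0.51351351; term = 0.51351351²·(1 − 0.02497911)·127/299 = 0.10920693.
Rural: Wₕ = 0.48648649; term = 0.48648649²·(1 − 0.10035273)·133/1138 = 0.024884173.
Sum = 0.1340911.
SE = √(0.1340911) = 0.36618.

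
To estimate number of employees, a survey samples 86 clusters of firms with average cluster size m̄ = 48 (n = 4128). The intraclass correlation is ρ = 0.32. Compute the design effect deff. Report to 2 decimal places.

16.04

deff = 1 + (48 − 1)·0.32 = 1 + 15.04 = 16.04.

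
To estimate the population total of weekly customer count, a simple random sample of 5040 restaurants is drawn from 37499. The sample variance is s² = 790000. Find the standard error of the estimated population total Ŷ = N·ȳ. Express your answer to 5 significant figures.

436790

Var(Ŷ) = N²·Var(ȳ) = N²·(1 − n/N)·s²/n.
f = 5040/37499 = 0.13440358; Var(ȳ) = 0.86559642·790000/5040 = 135.6788.
Var(Ŷ) = 37499² · 135.6788 = 1.9078814 × 10^11.
SE(Ŷ) = √(1.9078814 × 10^11) = 436790.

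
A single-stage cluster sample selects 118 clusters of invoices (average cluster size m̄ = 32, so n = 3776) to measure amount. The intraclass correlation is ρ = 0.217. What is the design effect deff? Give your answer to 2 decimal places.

deff = 1 + (32 − 1)·0.217 = 1 + 6.727 = 7.727.

7.73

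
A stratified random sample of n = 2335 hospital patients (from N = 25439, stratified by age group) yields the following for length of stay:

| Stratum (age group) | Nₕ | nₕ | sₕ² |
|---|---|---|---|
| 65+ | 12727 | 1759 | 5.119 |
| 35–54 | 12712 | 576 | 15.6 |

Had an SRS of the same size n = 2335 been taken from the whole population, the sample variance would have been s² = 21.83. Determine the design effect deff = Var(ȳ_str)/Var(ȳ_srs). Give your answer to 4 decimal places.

0.8343

Var(ȳ_str) = Σ Wₕ²(1−fₕ)sₕ²/nₕ with Wₕ = Nₕ/25439:
  65+: (12727/25439)²·(1−1759/12727)·5.119/1759 = 6.2772974 × 10^-4
  35–54: (12712/25439)²·(1−576/12712)·15.6/576 = 0.0064564159
  → Var(ȳ_str) = 0.0070841456.
Var(ȳ_srs) = (1 − 2335/25439)·21.83/2335 = 0.0084909052.
deff = 0.0070841456 / 0.0084909052 = 0.8343.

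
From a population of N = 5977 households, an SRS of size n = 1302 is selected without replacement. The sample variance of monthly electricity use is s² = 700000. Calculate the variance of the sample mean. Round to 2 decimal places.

420.52

Under SRS without replacement, Var(ȳ) = (1 − f)·s²/n with f = n/N = 1302/5977 = 0.21783503.
Var(ȳ) = (1 − 0.21783503)·700000/1302 = 0.78216497·537.63441 = 420.5188.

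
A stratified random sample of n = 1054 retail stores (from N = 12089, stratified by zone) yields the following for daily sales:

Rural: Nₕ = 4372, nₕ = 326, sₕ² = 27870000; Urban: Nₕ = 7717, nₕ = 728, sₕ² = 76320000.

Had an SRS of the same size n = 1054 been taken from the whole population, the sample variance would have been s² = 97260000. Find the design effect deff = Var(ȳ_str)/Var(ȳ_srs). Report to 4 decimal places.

0.5822

Var(ȳ_str) = Σ Wₕ²(1−fₕ)sₕ²/nₕ with Wₕ = Nₕ/12089:
  Rural: (4372/12089)²·(1−326/4372)·27870000/326 = 10347.719
  Urban: (7717/12089)²·(1−728/7717)·76320000/728 = 38689.202
  → Var(ȳ_str) = 49036.921.
Var(ȳ_srs) = (1 − 1054/12089)·97260000/1054 = 84231.709.
deff = 49036.921 / 84231.709 = 0.5822.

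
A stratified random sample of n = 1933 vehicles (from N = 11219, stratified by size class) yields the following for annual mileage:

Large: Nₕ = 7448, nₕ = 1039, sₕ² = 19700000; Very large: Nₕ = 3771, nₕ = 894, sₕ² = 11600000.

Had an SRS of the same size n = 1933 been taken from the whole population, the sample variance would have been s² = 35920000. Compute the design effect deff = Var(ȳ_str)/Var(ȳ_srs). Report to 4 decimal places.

Var(ȳ_str) = Σ Wₕ²(1−fₕ)sₕ²/nₕ with Wₕ = Nₕ/11219:
  Large: (7448/11219)²·(1−1039/7448)·19700000/1039 = 7190.7191
  Very large: (3771/11219)²·(1−894/3771)·11600000/894 = 1118.4294
  → Var(ȳ_str) = 8309.1485.
Var(ȳ_srs) = (1 − 1933/11219)·35920000/1933 = 15380.803.
deff = 8309.1485 / 15380.803 = 0.5402.

0.5402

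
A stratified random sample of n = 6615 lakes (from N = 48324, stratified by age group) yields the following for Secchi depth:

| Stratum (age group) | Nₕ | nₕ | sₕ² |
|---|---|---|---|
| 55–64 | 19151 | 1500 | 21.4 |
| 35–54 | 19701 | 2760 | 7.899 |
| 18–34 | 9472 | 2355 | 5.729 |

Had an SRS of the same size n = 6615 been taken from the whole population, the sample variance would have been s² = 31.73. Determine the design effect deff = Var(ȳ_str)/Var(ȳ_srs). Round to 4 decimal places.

Var(ȳ_str) = Σ Wₕ²(1−fₕ)sₕ²/nₕ with Wₕ = Nₕ/48324:
  55–64: (19151/48324)²·(1−1500/19151)·21.4/1500 = 0.0020651782
  35–54: (19701/48324)²·(1−2760/19701)·7.899/2760 = 4.0903888 × 10^-4
  18–34: (9472/48324)²·(1−2355/9472)·5.729/2355 = 7.0226466 × 10^-5
  → Var(ȳ_str) = 0.0025444435.
Var(ȳ_srs) = (1 − 6615/48324)·31.73/6615 = 0.0041400647.
deff = 0.0025444435 / 0.0041400647 = 0.6146.

0.6146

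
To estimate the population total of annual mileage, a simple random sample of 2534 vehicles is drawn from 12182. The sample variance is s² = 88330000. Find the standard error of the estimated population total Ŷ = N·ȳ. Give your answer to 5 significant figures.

Var(Ŷ) = N²·Var(ȳ) = N²·(1 − n/N)·s²/n.
f = 2534/12182 = 0.20801182; Var(ȳ) = 0.79198818·88330000/2534 = 27607.07.
Var(Ŷ) = 12182² · 27607.07 = 4.0969202 × 10^12.
SE(Ŷ) = √(4.0969202 × 10^12) = 2.0241 × 10^6.

2.0241 × 10^6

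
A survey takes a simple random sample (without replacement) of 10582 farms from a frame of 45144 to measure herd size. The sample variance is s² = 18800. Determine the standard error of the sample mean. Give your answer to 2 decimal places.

Under SRS without replacement, Var(ȳ) = (1 − f)·s²/n with f = n/N = 10582/45144 = 0.23440546.
Var(ȳ) = (1 − 0.23440546)·18800/10582 = 0.76559454·1.7766018 = 1.3601566.
SE(ȳ) = √(1.3601566) = 1.17.

1.17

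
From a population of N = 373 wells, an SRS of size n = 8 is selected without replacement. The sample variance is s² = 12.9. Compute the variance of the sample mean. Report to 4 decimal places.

Under SRS without replacement, Var(ȳ) = (1 − f)·s²/n with f = n/N = 8/373 = 0.02144772.
Var(ȳ) = (1 − 0.02144772)·12.9/8 = 0.97855228·1.6125 = 1.5779155.

1.5779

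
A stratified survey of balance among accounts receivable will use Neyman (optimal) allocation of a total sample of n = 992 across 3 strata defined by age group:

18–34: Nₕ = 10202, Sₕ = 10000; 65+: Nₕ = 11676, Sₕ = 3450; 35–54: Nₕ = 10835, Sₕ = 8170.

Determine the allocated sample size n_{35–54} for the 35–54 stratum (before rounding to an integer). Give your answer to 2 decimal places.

380.44

Neyman allocation: nₕ = n·NₕSₕ / Σⱼ NⱼSⱼ.
Σ NⱼSⱼ = 10202·10000 + 11676·3450 + 10835·8170 = 2.3082415 × 10^8.
n_{35–54} = 992·10835·8170 / (2.3082415 × 10^8) = 380.44.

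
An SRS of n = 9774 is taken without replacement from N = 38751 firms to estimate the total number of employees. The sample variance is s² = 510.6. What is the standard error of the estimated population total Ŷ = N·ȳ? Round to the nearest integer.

7659

Var(Ŷ) = N²·Var(ȳ) = N²·(1 − n/N)·s²/n.
f = 9774/38751 = 0.25222575; Var(ȳ) = 0.74777425·510.6/9774 = 0.039064204.
Var(Ŷ) = 38751² · 0.039064204 = 5.8660371 × 10^7.
SE(Ŷ) = √(5.8660371 × 10^7) = 7659.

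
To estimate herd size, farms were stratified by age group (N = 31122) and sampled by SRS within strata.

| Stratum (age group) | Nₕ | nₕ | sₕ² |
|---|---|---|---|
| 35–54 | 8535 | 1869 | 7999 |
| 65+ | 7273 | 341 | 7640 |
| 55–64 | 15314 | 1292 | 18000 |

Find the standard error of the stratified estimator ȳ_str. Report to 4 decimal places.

2.1228

Var(ȳ_str) = Σₕ Wₕ²(1 − fₕ)sₕ²/nₕ with Wₕ = Nₕ/N, N = 31122.
35–54: Wₕ = 0.27424330; term = 0.27424330²·(1 − 0.21898067)·7999/1869 = 0.25139708.
65+: Wₕ = 0.23369321; term = 0.23369321²·(1 − 0.04688574)·7640/341 = 1.1662083.
55–64: Wₕ = 0.49206349; term = 0.49206349²·(1 − 0.08436725)·18000/1292 = 3.0886849.
Sum = 4.5062903.
SE = √(4.5062903) = 2.1228.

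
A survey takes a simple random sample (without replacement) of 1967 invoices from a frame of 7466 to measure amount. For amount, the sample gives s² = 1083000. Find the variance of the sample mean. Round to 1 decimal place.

405.5

Under SRS without replacement, Var(ȳ) = (1 − f)·s²/n with f = n/N = 1967/7466 = 0.26346102.
Var(ȳ) = (1 − 0.26346102)·1083000/1967 = 0.73653898·550.58465 = 405.52705.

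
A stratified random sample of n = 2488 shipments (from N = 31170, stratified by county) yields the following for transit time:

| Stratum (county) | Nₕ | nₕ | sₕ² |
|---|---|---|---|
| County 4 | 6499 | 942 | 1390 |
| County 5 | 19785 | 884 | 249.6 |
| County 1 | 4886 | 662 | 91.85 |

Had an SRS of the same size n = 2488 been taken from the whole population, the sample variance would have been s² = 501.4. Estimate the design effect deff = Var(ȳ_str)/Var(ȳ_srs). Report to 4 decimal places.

0.8977

Var(ȳ_str) = Σ Wₕ²(1−fₕ)sₕ²/nₕ with Wₕ = Nₕ/31170:
  County 4: (6499/31170)²·(1−942/6499)·1390/942 = 0.054850075
  County 5: (19785/31170)²·(1−884/19785)·249.6/884 = 0.10867748
  County 1: (4886/31170)²·(1−662/4886)·91.85/662 = 0.002947304
  → Var(ȳ_str) = 0.16647486.
Var(ȳ_srs) = (1 − 2488/31170)·501.4/2488 = 0.18544135.
deff = 0.16647486 / 0.18544135 = 0.8977.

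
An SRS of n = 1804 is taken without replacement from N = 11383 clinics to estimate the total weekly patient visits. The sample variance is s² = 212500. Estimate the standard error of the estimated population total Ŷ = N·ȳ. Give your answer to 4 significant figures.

113300

Var(Ŷ) = N²·Var(ȳ) = N²·(1 − n/N)·s²/n.
f = 1804/11383 = 0.15848195; Var(ȳ) = 0.84151805·212500/1804 = 99.125602.
Var(Ŷ) = 11383² · 99.125602 = 1.2843971 × 10^10.
SE(Ŷ) = √(1.2843971 × 10^10) = 113300.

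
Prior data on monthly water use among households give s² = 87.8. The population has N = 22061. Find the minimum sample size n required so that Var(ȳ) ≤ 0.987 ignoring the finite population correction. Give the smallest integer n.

89

Without fpc, n₀ = s²/D = 87.8/0.987 = 88.9564.
Rounding up, n = 89.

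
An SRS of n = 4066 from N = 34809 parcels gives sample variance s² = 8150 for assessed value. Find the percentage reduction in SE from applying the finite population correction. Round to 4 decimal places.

f = n/N = 4066/34809 = 0.11680887.
SE_no-fpc = √(s²/n) = 1.4157779; SE_fpc = √((1−f)s²/n) = 1.3305232.
Ratio = √(1−f) = 0.93978249. Reduction = 100·(1 − 0.93978249) = 6.0218%.

6.0218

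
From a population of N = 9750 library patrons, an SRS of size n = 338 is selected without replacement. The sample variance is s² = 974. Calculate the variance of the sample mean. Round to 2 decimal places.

Under SRS without replacement, Var(ȳ) = (1 − f)·s²/n with f = n/N = 338/9750 = 0.03466667.
Var(ȳ) = (1 − 0.03466667)·974/338 = 0.96533333·2.8816568 = 2.7817594.

2.78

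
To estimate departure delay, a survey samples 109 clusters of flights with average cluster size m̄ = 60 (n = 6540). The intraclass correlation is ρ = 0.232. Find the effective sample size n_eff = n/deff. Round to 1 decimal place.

deff = 1 + (60 − 1)·0.232 = 1 + 13.688 = 14.688.
n_eff = 6540 / 14.688 = 445.3.

445.3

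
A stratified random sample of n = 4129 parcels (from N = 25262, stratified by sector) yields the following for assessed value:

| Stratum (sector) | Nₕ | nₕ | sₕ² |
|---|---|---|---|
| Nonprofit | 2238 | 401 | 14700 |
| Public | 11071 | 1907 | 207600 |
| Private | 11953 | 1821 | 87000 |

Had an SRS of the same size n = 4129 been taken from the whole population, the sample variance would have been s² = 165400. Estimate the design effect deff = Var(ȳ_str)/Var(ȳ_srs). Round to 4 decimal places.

Var(ȳ_str) = Σ Wₕ²(1−fₕ)sₕ²/nₕ with Wₕ = Nₕ/25262:
  Nonprofit: (2238/25262)²·(1−401/2238)·14700/401 = 0.23616022
  Public: (11071/25262)²·(1−1907/11071)·207600/1907 = 17.306655
  Private: (11953/25262)²·(1−1821/11953)·87000/1821 = 9.0666311
  → Var(ȳ_str) = 26.609446.
Var(ȳ_srs) = (1 − 4129/25262)·165400/4129 = 33.510742.
deff = 26.609446 / 33.510742 = 0.7941.

0.7941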